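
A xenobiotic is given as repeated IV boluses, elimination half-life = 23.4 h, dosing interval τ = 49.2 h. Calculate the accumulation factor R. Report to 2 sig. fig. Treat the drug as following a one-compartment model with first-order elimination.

k = ln2 / t½ = 0.693147 / 23.4 = 0.02962 h⁻¹
e^(−kτ) = e^(−0.02962 × 49.2) = 0.2329
Accumulation ratio R = 1 / (1 − e^(−kτ)) = 1 / (1 − 0.2329) = 1.304

1.3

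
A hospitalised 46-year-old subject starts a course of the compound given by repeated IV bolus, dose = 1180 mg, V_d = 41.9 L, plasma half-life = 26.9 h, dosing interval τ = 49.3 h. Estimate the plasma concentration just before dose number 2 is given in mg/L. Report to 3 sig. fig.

7.91 mg/L

C₀ per dose = Dose / Vd = 1180 / 41.9 = 28.16 mg/L
k = ln2 / t½ = 0.693147 / 26.9 = 0.02577 h⁻¹
Fraction remaining after one interval: r = e^(−kτ) = e^(−0.02577 × 49.3) = 0.2807
Before dose 2, 1 dose has been given (aged 1τ).
C_trough = C₀ × r = 28.16 × 0.2807 = 7.905 mg/L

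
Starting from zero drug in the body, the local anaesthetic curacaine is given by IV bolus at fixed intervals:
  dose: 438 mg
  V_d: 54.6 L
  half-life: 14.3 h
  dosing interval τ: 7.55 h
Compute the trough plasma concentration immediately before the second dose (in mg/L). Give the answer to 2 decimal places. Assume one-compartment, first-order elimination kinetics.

C₀ per dose = Dose / Vd = 438 / 54.6 = 8.022 mg/L
k = ln2 / t½ = 0.693147 / 14.3 = 0.04847 h⁻¹
Fraction remaining after one interval: r = e^(−kτ) = e^(−0.04847 × 7.55) = 0.6935
Before dose 2, 1 dose has been given (aged 1τ).
C_trough = C₀ × r = 8.022 × 0.6935 = 5.563 mg/L

5.56 mg/L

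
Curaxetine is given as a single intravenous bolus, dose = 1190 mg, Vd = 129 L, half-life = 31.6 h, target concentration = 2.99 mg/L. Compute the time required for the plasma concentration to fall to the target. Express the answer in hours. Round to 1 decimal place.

51.4 h

C₀ = Dose / Vd = 1190 / 129 = 9.225 mg/L
k = ln2 / t½ = 0.693147 / 31.6 = 0.02194 h⁻¹
t = ln(C₀ / C) / k = ln(9.225 / 2.99) / 0.02194
  = ln(3.085) / 0.02194 = 1.127 / 0.02194 = 51.37 h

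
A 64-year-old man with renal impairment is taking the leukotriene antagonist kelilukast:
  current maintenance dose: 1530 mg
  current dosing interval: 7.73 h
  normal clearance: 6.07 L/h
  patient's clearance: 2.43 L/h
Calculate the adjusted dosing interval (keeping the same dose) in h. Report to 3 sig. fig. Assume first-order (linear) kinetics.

To keep the same average steady-state level, dosing rate must scale with clearance.
CL ratio = 2.43 / 6.07 = 0.4003
New interval (same dose) = 7.73 / 0.4003 = 19.31 h

19.3 h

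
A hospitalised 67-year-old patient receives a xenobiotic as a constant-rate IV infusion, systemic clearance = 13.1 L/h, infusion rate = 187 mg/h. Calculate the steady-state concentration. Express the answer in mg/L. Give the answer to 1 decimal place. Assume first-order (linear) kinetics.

14.3 mg/L

At steady state Css = R₀ / CL = 187 / 13.10 = 14.27 mg/L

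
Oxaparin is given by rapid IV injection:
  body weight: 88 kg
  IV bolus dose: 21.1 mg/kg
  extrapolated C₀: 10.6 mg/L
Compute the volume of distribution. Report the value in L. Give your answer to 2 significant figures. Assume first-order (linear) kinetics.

Dose = 21.1 × 88 = 1857 mg
Vd = Dose / C₀ = 1857 / 10.6 = 175.2 L

180 L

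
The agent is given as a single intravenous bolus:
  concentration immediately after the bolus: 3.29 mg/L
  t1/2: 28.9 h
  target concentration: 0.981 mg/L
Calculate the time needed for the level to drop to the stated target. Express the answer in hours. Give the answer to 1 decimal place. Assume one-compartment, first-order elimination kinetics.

k = ln2 / t½ = 0.693147 / 28.9 = 0.02398 h⁻¹
t = ln(C₀ / C) / k = ln(3.290 / 0.981) / 0.02398
  = ln(3.354) / 0.02398 = 1.210 / 0.02398 = 50.46 h

50.5 h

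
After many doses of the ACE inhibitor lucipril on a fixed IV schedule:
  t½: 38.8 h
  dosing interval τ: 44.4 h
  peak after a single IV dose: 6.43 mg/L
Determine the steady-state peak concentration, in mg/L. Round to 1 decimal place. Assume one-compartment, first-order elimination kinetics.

k = ln2 / t½ = 0.693147 / 38.8 = 0.01786 h⁻¹
e^(−kτ) = e^(−0.01786 × 44.4) = 0.4525
Accumulation ratio R = 1 / (1 − e^(−kτ)) = 1 / (1 − 0.4525) = 1.826
Steady-state peak = C₀ × R = 6.43 × 1.826 = 11.74 mg/L

11.7 mg/L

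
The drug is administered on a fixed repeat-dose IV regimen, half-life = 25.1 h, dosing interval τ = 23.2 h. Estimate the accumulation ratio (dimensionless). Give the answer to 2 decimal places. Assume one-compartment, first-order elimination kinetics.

2.11

k = ln2 / t½ = 0.693147 / 25.1 = 0.02762 h⁻¹
e^(−kτ) = e^(−0.02762 × 23.2) = 0.5269
Accumulation ratio R = 1 / (1 − e^(−kτ)) = 1 / (1 − 0.5269) = 2.114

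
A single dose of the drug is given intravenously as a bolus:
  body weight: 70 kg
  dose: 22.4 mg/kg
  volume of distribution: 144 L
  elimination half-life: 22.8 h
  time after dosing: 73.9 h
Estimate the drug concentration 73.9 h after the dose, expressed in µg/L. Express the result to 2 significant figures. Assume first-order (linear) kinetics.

1200 µg/L

Total dose = 22.4 × 70 = 1568 mg
C₀ = Dose / Vd = 1568 / 144 = 10.89 mg/L
k = ln2 / t½ = 0.693147 / 22.8 = 0.03040 h⁻¹
C = C₀ · e^(−k·t) = 10.89 × e^(−0.03040 × 73.9)
  = 10.89 × 0.1058 = 1.152 mg/L
Convert: 1.152 mg/L × 1000 = 1152 µg/L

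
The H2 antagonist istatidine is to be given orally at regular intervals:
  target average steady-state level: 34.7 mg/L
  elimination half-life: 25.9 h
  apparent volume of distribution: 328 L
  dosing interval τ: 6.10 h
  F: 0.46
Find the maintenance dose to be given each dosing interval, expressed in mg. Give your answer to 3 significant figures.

4040 mg

k = ln2 / t½ = 0.693147 / 25.9 = 0.02676 h⁻¹
CL = k × Vd = 0.02676 × 328 = 8.777 L/h
At steady state, F × (Dose/τ) = Css × CL.
Dose = Css × CL × τ / F = 34.7 × 8.777 × 6.10 / 0.46 = 4039 mg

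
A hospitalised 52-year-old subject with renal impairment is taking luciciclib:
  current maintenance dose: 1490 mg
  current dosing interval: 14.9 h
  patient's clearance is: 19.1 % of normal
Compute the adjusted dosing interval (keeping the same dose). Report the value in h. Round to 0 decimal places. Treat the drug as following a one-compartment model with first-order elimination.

To keep the same average steady-state level, dosing rate must scale with clearance.
CL ratio = 19.1 / 100 = 0.1910
New interval (same dose) = 14.9 / 0.1910 = 78.01 h

78 h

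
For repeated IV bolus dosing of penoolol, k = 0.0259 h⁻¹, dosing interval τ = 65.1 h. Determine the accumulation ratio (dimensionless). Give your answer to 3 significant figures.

1.23

e^(−kτ) = e^(−0.02590 × 65.1) = 0.1852
Accumulation ratio R = 1 / (1 − e^(−kτ)) = 1 / (1 − 0.1852) = 1.227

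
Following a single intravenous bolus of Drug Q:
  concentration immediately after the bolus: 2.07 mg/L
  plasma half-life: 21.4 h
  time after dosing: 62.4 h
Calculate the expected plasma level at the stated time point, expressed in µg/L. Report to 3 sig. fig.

274 µg/L

k = ln2 / t½ = 0.693147 / 21.4 = 0.03239 h⁻¹
C = C₀ · e^(−k·t) = 2.070 × e^(−0.03239 × 62.4)
  = 2.070 × 0.1325 = 0.2743 mg/L
Convert: 0.2743 mg/L × 1000 = 274.3 µg/L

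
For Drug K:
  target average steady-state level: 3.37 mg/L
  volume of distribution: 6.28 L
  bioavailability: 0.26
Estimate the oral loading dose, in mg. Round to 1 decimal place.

LD = Css × Vd / F = 3.37 × 6.28 / 0.26 = 81.40 mg

81.4 mg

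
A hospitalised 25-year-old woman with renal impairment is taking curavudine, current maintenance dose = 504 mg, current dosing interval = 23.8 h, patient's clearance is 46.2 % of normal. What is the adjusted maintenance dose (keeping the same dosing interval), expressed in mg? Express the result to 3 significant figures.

To keep the same average steady-state level, dosing rate must scale with clearance.
CL ratio = 46.2 / 100 = 0.4620
New dose (same interval) = 504 × 0.4620 = 232.8 mg

233 mg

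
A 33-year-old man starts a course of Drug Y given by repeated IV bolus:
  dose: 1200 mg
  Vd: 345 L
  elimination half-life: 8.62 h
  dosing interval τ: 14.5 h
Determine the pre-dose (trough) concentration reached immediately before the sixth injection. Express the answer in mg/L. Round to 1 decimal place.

1.6 mg/L

C₀ per dose = Dose / Vd = 1200 / 345 = 3.478 mg/L
k = ln2 / t½ = 0.693147 / 8.62 = 0.08041 h⁻¹
Fraction remaining after one interval: r = e^(−kτ) = e^(−0.08041 × 14.5) = 0.3116
Before dose 6, 5 doses have been given (aged 1τ, 2τ, 3τ, 4τ, 5τ).
C_trough = C₀ × (r + r² + … + r^5) = C₀ × r(1−r^5)/(1−r)
        = 3.478 × 0.3116 × (1 − 0.002938) / (1 − 0.3116) = 1.570 mg/L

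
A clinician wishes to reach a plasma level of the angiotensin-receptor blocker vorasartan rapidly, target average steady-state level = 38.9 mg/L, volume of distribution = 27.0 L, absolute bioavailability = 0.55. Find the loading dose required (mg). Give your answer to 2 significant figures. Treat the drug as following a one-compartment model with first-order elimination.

1900 mg

LD = Css × Vd / F = 38.9 × 27.0 / 0.55 = 1910 mg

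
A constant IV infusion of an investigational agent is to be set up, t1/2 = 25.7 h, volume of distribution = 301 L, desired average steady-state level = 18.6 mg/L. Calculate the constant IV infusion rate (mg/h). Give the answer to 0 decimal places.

151 mg/h

k = ln2 / t½ = 0.693147 / 25.7 = 0.02697 h⁻¹
CL = k × Vd = 0.02697 × 301 = 8.118 L/h
At steady state, infusion rate R₀ = Css × CL = 18.6 × 8.118 = 151.0 mg/h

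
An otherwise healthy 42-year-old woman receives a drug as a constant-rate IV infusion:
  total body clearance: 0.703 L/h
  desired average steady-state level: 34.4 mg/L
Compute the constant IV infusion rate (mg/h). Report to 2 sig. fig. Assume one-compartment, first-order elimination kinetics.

24 mg/h

At steady state, infusion rate R₀ = Css × CL = 34.4 × 0.7030 = 24.18 mg/h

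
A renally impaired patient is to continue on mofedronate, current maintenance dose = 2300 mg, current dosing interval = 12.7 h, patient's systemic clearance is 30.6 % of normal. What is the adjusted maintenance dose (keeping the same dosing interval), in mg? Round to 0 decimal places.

To keep the same average steady-state level, dosing rate must scale with clearance.
CL ratio = 30.6 / 100 = 0.3060
New dose (same interval) = 2300 × 0.3060 = 703.8 mg

704 mg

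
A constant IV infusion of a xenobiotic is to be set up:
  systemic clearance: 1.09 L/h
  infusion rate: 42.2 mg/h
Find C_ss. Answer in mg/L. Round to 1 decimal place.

At steady state Css = R₀ / CL = 42.2 / 1.090 = 38.72 mg/L

38.7 mg/L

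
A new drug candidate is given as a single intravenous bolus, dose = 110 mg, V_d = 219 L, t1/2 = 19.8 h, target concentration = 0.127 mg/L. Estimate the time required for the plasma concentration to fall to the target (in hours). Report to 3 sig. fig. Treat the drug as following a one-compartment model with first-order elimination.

C₀ = Dose / Vd = 110.0 / 219 = 0.5023 mg/L
k = ln2 / t½ = 0.693147 / 19.8 = 0.03501 h⁻¹
t = ln(C₀ / C) / k = ln(0.5023 / 0.127) / 0.03501
  = ln(3.955) / 0.03501 = 1.375 / 0.03501 = 39.27 h

39.3 h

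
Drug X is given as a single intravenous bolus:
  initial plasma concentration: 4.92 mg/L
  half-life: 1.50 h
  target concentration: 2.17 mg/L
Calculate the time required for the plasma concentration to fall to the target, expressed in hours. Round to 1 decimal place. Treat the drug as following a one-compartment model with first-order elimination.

1.8 h

k = ln2 / t½ = 0.693147 / 1.50 = 0.4621 h⁻¹
t = ln(C₀ / C) / k = ln(4.920 / 2.17) / 0.4621
  = ln(2.267) / 0.4621 = 0.8185 / 0.4621 = 1.771 h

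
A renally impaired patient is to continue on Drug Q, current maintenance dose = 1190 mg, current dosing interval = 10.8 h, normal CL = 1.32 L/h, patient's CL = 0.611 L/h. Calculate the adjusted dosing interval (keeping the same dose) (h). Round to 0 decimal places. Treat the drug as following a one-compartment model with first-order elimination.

23 h

To keep the same average steady-state level, dosing rate must scale with clearance.
CL ratio = 0.611 / 1.32 = 0.4629
New interval (same dose) = 10.8 / 0.4629 = 23.33 h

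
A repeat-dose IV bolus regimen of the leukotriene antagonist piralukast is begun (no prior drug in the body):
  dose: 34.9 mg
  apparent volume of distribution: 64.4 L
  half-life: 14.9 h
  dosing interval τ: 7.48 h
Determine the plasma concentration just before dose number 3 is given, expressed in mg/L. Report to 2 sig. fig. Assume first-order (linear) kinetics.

C₀ per dose = Dose / Vd = 34.9 / 64.4 = 0.5419 mg/L
k = ln2 / t½ = 0.693147 / 14.9 = 0.04652 h⁻¹
Fraction remaining after one interval: r = e^(−kτ) = e^(−0.04652 × 7.48) = 0.7061
Before dose 3, 2 doses have been given (aged 1τ, 2τ).
C_trough = C₀ × (r + r²) = 0.5419 × (0.7061 + 0.4986) = 0.6528 mg/L

0.65 mg/L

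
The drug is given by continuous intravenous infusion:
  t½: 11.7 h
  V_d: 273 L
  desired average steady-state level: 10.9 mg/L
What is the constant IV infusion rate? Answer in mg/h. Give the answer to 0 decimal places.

k = ln2 / t½ = 0.693147 / 11.7 = 0.05924 h⁻¹
CL = k × Vd = 0.05924 × 273 = 16.17 L/h
At steady state, infusion rate R₀ = Css × CL = 10.9 × 16.17 = 176.3 mg/h

176 mg/h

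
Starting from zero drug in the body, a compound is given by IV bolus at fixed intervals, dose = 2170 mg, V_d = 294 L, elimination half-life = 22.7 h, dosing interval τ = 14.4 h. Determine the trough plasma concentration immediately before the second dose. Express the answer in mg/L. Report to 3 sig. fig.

4.76 mg/L

C₀ per dose = Dose / Vd = 2170 / 294 = 7.381 mg/L
k = ln2 / t½ = 0.693147 / 22.7 = 0.03054 h⁻¹
Fraction remaining after one interval: r = e^(−kτ) = e^(−0.03054 × 14.4) = 0.6442
Before dose 2, 1 dose has been given (aged 1τ).
C_trough = C₀ × r = 7.381 × 0.6442 = 4.755 mg/L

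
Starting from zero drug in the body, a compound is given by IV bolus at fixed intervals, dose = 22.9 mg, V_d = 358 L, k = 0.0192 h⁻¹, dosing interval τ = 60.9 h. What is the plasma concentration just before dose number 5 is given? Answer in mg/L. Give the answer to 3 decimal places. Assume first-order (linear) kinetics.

0.029 mg/L

C₀ per dose = Dose / Vd = 22.9 / 358 = 0.06397 mg/L
Fraction remaining after one interval: r = e^(−kτ) = e^(−0.01920 × 60.9) = 0.3106
Before dose 5, 4 doses have been given (aged 1τ, 2τ, 3τ, 4τ).
C_trough = C₀ × (r + r² + … + r^4) = C₀ × r(1−r^4)/(1−r)
        = 0.06397 × 0.3106 × (1 − 0.009307) / (1 − 0.3106) = 0.02855 mg/L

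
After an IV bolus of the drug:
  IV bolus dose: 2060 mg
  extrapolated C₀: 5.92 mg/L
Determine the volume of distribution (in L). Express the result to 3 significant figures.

Vd = Dose / C₀ = 2060 / 5.92 = 348.0 L

348 L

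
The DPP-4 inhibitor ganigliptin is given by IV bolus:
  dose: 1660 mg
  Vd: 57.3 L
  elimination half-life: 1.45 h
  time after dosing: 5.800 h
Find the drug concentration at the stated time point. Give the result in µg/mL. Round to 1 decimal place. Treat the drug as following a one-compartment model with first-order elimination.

C₀ = Dose / Vd = 1660 / 57.3 = 28.97 mg/L
k = ln2 / t½ = 0.693147 / 1.45 = 0.4780 h⁻¹
t / t½ = 5.800 / 1.45 = 4 half-lives
C = C₀ × (1/2)^4 = 28.97 × 0.06250 = 1.811 mg/L
(1.811 mg/L = 1.811 µg/mL)

1.8 µg/mL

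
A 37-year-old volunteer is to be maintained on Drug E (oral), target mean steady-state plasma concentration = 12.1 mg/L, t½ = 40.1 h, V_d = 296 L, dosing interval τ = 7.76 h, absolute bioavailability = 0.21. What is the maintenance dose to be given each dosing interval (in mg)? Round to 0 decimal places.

2288 mg

k = ln2 / t½ = 0.693147 / 40.1 = 0.01729 h⁻¹
CL = k × Vd = 0.01729 × 296 = 5.118 L/h
At steady state, F × (Dose/τ) = Css × CL.
Dose = Css × CL × τ / F = 12.1 × 5.118 × 7.76 / 0.21 = 2288 mg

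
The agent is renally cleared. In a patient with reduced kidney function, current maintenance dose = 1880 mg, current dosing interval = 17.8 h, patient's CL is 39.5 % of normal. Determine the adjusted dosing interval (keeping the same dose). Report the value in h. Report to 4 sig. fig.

45.06 h

To keep the same average steady-state level, dosing rate must scale with clearance.
CL ratio = 39.5 / 100 = 0.3950
New interval (same dose) = 17.8 / 0.3950 = 45.06 h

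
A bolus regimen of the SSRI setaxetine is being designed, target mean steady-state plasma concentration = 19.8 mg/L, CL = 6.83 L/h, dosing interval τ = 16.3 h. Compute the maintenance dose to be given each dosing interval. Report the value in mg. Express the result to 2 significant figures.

2200 mg

At steady state, Dose/τ = Css × CL.
Dose = Css × CL × τ = 19.8 × 6.830 × 16.3 = 2204 mg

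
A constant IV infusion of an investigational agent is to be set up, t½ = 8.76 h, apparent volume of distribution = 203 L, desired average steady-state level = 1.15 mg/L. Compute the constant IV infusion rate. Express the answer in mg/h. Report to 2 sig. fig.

k = ln2 / t½ = 0.693147 / 8.76 = 0.07913 h⁻¹
CL = k × Vd = 0.07913 × 203 = 16.06 L/h
At steady state, infusion rate R₀ = Css × CL = 1.15 × 16.06 = 18.47 mg/h

18 mg/h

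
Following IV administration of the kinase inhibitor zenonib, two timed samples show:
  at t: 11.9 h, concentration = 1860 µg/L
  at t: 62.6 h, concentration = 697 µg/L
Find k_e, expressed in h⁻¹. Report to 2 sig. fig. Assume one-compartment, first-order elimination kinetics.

k = ln(C₁/C₂) / (t₂ − t₁) = ln(1860/697) / (62.6 − 11.9)
  = 0.9815 / 50.70 = 0.01936 h⁻¹

0.019 h⁻¹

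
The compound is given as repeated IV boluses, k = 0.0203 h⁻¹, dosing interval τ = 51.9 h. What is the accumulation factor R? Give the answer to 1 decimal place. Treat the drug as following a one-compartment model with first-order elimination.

e^(−kτ) = e^(−0.02030 × 51.9) = 0.3487
Accumulation ratio R = 1 / (1 − e^(−kτ)) = 1 / (1 − 0.3487) = 1.535

1.5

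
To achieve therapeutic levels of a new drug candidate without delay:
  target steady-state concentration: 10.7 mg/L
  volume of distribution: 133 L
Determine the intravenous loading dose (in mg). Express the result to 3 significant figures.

1420 mg

LD = Css × Vd = 10.7 × 133 = 1423 mg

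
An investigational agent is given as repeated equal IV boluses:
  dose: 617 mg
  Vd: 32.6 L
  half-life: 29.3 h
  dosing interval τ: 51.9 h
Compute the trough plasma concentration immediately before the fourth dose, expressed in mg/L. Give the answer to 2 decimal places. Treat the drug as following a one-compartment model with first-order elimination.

7.64 mg/L

C₀ per dose = Dose / Vd = 617 / 32.6 = 18.93 mg/L
k = ln2 / t½ = 0.693147 / 29.3 = 0.02366 h⁻¹
Fraction remaining after one interval: r = e^(−kτ) = e^(−0.02366 × 51.9) = 0.2929
Before dose 4, 3 doses have been given (aged 1τ, 2τ, 3τ).
C_trough = C₀ × (r + r² + … + r^3) = C₀ × r(1−r^3)/(1−r)
        = 18.93 × 0.2929 × (1 − 0.02513) / (1 − 0.2929) = 7.644 mg/L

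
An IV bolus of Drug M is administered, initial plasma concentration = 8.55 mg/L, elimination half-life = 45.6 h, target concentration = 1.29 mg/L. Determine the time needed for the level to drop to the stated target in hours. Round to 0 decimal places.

k = ln2 / t½ = 0.693147 / 45.6 = 0.01520 h⁻¹
t = ln(C₀ / C) / k = ln(8.550 / 1.29) / 0.01520
  = ln(6.628) / 0.01520 = 1.891 / 0.01520 = 124.4 h

124 h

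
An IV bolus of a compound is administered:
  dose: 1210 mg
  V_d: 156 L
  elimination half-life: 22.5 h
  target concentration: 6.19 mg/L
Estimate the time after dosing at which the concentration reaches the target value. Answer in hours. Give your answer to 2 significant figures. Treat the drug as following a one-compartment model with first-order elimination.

7.3 h

C₀ = Dose / Vd = 1210 / 156 = 7.756 mg/L
k = ln2 / t½ = 0.693147 / 22.5 = 0.03081 h⁻¹
t = ln(C₀ / C) / k = ln(7.756 / 6.19) / 0.03081
  = ln(1.253) / 0.03081 = 0.2255 / 0.03081 = 7.319 h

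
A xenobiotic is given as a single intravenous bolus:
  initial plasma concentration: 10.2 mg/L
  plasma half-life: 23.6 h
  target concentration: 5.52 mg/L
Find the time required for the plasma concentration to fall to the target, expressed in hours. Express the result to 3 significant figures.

k = ln2 / t½ = 0.693147 / 23.6 = 0.02937 h⁻¹
t = ln(C₀ / C) / k = ln(10.20 / 5.52) / 0.02937
  = ln(1.848) / 0.02937 = 0.6141 / 0.02937 = 20.91 h

20.9 h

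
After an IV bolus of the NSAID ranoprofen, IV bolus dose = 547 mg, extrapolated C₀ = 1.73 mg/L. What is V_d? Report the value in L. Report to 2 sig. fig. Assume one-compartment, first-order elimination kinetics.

Vd = Dose / C₀ = 547.0 / 1.73 = 316.2 L

320 L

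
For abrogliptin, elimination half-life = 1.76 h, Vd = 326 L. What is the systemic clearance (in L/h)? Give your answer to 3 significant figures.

128 L/h

k = ln2 / t½ = 0.693147 / 1.76 = 0.3938 h⁻¹
CL = k × Vd = 0.3938 × 326 = 128.4 L/h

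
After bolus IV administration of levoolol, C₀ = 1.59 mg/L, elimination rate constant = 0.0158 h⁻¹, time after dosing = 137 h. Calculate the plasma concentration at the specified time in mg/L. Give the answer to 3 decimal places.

0.183 mg/L

C = C₀ · e^(−k·t) = 1.590 × e^(−0.01580 × 137)
  = 1.590 × 0.1148 = 0.1825 mg/L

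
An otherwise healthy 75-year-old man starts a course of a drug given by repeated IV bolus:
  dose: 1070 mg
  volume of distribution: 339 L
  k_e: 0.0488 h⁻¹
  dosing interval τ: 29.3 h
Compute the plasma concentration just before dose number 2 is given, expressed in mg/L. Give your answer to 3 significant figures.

0.755 mg/L

C₀ per dose = Dose / Vd = 1070 / 339 = 3.156 mg/L
Fraction remaining after one interval: r = e^(−kτ) = e^(−0.04880 × 29.3) = 0.2393
Before dose 2, 1 dose has been given (aged 1τ).
C_trough = C₀ × r = 3.156 × 0.2393 = 0.7552 mg/L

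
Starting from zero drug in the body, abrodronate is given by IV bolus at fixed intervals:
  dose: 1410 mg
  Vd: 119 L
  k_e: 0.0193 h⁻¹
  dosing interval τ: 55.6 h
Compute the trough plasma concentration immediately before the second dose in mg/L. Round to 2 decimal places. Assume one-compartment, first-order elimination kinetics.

C₀ per dose = Dose / Vd = 1410 / 119 = 11.85 mg/L
Fraction remaining after one interval: r = e^(−kτ) = e^(−0.01930 × 55.6) = 0.3420
Before dose 2, 1 dose has been given (aged 1τ).
C_trough = C₀ × r = 11.85 × 0.3420 = 4.053 mg/L

4.05 mg/L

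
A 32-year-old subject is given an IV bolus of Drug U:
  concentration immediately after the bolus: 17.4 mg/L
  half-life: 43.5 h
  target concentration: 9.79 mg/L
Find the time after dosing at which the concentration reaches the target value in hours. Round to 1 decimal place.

k = ln2 / t½ = 0.693147 / 43.5 = 0.01593 h⁻¹
t = ln(C₀ / C) / k = ln(17.40 / 9.79) / 0.01593
  = ln(1.777) / 0.01593 = 0.5749 / 0.01593 = 36.09 h

36.1 h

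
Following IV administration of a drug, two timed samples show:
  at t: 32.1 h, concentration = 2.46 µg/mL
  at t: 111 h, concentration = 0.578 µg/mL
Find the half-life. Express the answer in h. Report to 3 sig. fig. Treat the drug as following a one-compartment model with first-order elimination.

k = ln(C₁/C₂) / (t₂ − t₁) = ln(2.46/0.578) / (111 − 32.1)
  = 1.448 / 78.90 = 0.01835 h⁻¹
t½ = ln2 / k = 0.693147 / 0.01835 = 37.77 h

37.8 h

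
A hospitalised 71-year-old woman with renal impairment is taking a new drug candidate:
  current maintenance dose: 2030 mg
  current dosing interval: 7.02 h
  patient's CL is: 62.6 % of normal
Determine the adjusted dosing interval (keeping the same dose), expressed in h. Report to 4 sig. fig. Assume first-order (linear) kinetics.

To keep the same average steady-state level, dosing rate must scale with clearance.
CL ratio = 62.6 / 100 = 0.6260
New interval (same dose) = 7.02 / 0.6260 = 11.21 h

11.21 h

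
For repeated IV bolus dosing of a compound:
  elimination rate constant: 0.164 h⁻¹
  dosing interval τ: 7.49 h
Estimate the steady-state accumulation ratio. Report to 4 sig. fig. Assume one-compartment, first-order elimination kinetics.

e^(−kτ) = e^(−0.1640 × 7.49) = 0.2928
Accumulation ratio R = 1 / (1 − e^(−kτ)) = 1 / (1 − 0.2928) = 1.414

1.414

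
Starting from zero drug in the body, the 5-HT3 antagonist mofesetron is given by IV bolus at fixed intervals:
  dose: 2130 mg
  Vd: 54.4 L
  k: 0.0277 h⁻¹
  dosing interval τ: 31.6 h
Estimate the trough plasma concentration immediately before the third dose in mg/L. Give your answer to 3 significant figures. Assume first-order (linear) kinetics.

23.1 mg/L

C₀ per dose = Dose / Vd = 2130 / 54.4 = 39.15 mg/L
Fraction remaining after one interval: r = e^(−kτ) = e^(−0.02770 × 31.6) = 0.4167
Before dose 3, 2 doses have been given (aged 1τ, 2τ).
C_trough = C₀ × (r + r²) = 39.15 × (0.4167 + 0.1736) = 23.11 mg/L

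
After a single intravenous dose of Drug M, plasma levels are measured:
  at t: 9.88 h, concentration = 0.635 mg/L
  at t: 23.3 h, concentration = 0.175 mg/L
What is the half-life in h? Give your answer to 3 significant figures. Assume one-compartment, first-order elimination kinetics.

7.22 h

k = ln(C₁/C₂) / (t₂ − t₁) = ln(0.635/0.175) / (23.3 − 9.88)
  = 1.289 / 13.42 = 0.09605 h⁻¹
t½ = ln2 / k = 0.693147 / 0.09605 = 7.217 h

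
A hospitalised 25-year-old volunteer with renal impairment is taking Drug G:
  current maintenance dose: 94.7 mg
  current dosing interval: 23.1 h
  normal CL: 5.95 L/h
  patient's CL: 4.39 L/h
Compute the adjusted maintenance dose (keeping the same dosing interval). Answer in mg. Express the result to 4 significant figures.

69.87 mg

To keep the same average steady-state level, dosing rate must scale with clearance.
CL ratio = 4.39 / 5.95 = 0.7378
New dose (same interval) = 94.7 × 0.7378 = 69.87 mg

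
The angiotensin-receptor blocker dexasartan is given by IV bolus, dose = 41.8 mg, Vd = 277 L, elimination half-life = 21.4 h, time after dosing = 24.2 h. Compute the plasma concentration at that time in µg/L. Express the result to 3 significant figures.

C₀ = Dose / Vd = 41.80 / 277 = 0.1509 mg/L
k = ln2 / t½ = 0.693147 / 21.4 = 0.03239 h⁻¹
C = C₀ · e^(−k·t) = 0.1509 × e^(−0.03239 × 24.2)
  = 0.1509 × 0.4567 = 0.06892 mg/L
Convert: 0.06892 mg/L × 1000 = 68.92 µg/L

68.9 µg/L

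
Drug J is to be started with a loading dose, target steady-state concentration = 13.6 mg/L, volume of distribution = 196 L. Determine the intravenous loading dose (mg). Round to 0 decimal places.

LD = Css × Vd = 13.6 × 196 = 2666 mg

2666 mg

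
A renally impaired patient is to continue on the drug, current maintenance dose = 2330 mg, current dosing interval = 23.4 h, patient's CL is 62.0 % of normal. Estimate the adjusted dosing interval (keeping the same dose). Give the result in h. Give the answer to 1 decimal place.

To keep the same average steady-state level, dosing rate must scale with clearance.
CL ratio = 62.0 / 100 = 0.6200
New interval (same dose) = 23.4 / 0.6200 = 37.74 h

37.7 h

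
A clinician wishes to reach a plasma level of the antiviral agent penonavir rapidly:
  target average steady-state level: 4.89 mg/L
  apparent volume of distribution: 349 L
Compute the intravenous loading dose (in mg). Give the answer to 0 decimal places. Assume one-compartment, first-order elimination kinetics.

1707 mg

LD = Css × Vd = 4.89 × 349 = 1707 mg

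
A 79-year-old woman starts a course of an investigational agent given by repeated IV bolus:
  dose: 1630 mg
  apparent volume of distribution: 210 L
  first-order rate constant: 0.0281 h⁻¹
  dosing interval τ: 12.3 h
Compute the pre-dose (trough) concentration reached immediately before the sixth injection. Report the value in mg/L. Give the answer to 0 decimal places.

15 mg/L

C₀ per dose = Dose / Vd = 1630 / 210 = 7.762 mg/L
Fraction remaining after one interval: r = e^(−kτ) = e^(−0.02810 × 12.3) = 0.7078
Before dose 6, 5 doses have been given (aged 1τ, 2τ, 3τ, 4τ, 5τ).
C_trough = C₀ × (r + r² + … + r^5) = C₀ × r(1−r^5)/(1−r)
        = 7.762 × 0.7078 × (1 − 0.1776) / (1 − 0.7078) = 15.46 mg/L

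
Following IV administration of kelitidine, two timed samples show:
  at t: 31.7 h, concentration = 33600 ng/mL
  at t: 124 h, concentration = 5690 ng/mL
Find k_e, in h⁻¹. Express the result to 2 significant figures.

k = ln(C₁/C₂) / (t₂ − t₁) = ln(33600/5690) / (124 − 31.7)
  = 1.776 / 92.30 = 0.01924 h⁻¹

0.019 h⁻¹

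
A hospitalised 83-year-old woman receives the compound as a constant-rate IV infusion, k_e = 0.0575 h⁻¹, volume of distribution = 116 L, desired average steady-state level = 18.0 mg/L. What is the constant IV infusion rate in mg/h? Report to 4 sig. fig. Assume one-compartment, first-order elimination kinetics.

120.1 mg/h

CL = k × Vd = 0.05750 × 116 = 6.670 L/h
At steady state, infusion rate R₀ = Css × CL = 18.0 × 6.670 = 120.1 mg/h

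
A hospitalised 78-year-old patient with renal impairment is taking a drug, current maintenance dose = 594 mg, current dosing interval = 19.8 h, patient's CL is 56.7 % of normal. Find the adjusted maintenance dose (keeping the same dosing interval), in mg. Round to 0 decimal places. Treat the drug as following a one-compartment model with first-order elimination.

To keep the same average steady-state level, dosing rate must scale with clearance.
CL ratio = 56.7 / 100 = 0.5670
New dose (same interval) = 594 × 0.5670 = 336.8 mg

337 mg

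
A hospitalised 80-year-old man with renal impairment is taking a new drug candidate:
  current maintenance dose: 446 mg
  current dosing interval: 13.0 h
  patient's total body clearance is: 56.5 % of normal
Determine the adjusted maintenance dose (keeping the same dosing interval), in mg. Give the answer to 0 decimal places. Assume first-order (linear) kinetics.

To keep the same average steady-state level, dosing rate must scale with clearance.
CL ratio = 56.5 / 100 = 0.5650
New dose (same interval) = 446 × 0.5650 = 252.0 mg

252 mg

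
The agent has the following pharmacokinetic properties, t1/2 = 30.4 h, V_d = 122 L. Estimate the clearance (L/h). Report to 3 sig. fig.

k = ln2 / t½ = 0.693147 / 30.4 = 0.02280 h⁻¹
CL = k × Vd = 0.02280 × 122 = 2.782 L/h

2.78 L/h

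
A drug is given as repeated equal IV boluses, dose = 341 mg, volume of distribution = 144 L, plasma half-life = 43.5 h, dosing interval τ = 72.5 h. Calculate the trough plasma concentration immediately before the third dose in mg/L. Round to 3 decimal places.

0.981 mg/L

C₀ per dose = Dose / Vd = 341 / 144 = 2.368 mg/L
k = ln2 / t½ = 0.693147 / 43.5 = 0.01593 h⁻¹
Fraction remaining after one interval: r = e^(−kτ) = e^(−0.01593 × 72.5) = 0.3151
Before dose 3, 2 doses have been given (aged 1τ, 2τ).
C_trough = C₀ × (r + r²) = 2.368 × (0.3151 + 0.09929) = 0.9813 mg/L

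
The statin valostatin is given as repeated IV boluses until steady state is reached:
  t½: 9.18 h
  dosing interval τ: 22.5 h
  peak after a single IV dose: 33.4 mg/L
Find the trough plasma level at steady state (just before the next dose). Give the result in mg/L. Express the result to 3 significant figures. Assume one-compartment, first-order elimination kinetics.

7.48 mg/L

k = ln2 / t½ = 0.693147 / 9.18 = 0.07551 h⁻¹
e^(−kτ) = e^(−0.07551 × 22.5) = 0.1829
Accumulation ratio R = 1 / (1 − e^(−kτ)) = 1 / (1 − 0.1829) = 1.224
Steady-state trough = C₀ × R × e^(−kτ) = 33.4 × 1.224 × 0.1829 = 7.477 mg/L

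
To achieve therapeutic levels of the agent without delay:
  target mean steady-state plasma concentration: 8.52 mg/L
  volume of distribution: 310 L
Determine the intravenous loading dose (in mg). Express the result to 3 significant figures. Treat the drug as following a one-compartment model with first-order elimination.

LD = Css × Vd = 8.52 × 310 = 2641 mg

2640 mg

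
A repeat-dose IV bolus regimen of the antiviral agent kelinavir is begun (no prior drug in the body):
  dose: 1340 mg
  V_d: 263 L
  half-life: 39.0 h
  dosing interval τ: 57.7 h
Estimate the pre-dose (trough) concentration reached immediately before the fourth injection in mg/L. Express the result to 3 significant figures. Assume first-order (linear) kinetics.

C₀ per dose = Dose / Vd = 1340 / 263 = 5.095 mg/L
k = ln2 / t½ = 0.693147 / 39.0 = 0.01777 h⁻¹
Fraction remaining after one interval: r = e^(−kτ) = e^(−0.01777 × 57.7) = 0.3587
Before dose 4, 3 doses have been given (aged 1τ, 2τ, 3τ).
C_trough = C₀ × (r + r² + … + r^3) = C₀ × r(1−r^3)/(1−r)
        = 5.095 × 0.3587 × (1 − 0.04615) / (1 − 0.3587) = 2.718 mg/L

2.72 mg/L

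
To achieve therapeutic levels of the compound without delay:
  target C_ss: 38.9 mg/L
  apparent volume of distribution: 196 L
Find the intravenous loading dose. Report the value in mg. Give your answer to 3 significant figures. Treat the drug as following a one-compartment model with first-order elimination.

LD = Css × Vd = 38.9 × 196 = 7624 mg

7620 mg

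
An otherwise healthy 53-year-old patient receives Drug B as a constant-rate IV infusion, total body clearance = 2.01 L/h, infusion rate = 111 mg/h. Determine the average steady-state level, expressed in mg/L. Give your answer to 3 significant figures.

At steady state Css = R₀ / CL = 111 / 2.010 = 55.22 mg/L

55.2 mg/L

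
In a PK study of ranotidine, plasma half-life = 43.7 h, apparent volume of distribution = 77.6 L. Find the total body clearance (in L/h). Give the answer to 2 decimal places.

k = ln2 / t½ = 0.693147 / 43.7 = 0.01586 h⁻¹
CL = k × Vd = 0.01586 × 77.6 = 1.231 L/h

1.23 L/h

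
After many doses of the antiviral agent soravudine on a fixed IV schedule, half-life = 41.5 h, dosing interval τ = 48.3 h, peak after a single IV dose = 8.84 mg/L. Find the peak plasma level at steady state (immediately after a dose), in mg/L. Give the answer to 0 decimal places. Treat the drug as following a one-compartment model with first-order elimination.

16 mg/L

k = ln2 / t½ = 0.693147 / 41.5 = 0.01670 h⁻¹
e^(−kτ) = e^(−0.01670 × 48.3) = 0.4464
Accumulation ratio R = 1 / (1 − e^(−kτ)) = 1 / (1 − 0.4464) = 1.806
Steady-state peak = C₀ × R = 8.84 × 1.806 = 15.97 mg/L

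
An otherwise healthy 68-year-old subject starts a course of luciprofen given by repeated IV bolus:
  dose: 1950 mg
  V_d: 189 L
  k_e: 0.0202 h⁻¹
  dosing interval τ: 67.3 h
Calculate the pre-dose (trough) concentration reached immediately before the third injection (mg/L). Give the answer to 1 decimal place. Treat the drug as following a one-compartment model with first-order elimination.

C₀ per dose = Dose / Vd = 1950 / 189 = 10.32 mg/L
Fraction remaining after one interval: r = e^(−kτ) = e^(−0.02020 × 67.3) = 0.2568
Before dose 3, 2 doses have been given (aged 1τ, 2τ).
C_trough = C₀ × (r + r²) = 10.32 × (0.2568 + 0.06595) = 3.331 mg/L

3.3 mg/L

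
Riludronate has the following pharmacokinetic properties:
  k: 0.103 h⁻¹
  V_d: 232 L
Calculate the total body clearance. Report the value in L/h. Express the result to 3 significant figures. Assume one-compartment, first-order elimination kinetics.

CL = k × Vd = 0.103 × 232 = 23.90 L/h

23.9 L/h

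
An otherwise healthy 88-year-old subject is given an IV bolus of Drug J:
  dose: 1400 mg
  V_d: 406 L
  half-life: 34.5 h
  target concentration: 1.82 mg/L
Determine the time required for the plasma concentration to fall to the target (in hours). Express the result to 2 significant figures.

32 h

C₀ = Dose / Vd = 1400 / 406 = 3.448 mg/L
k = ln2 / t½ = 0.693147 / 34.5 = 0.02009 h⁻¹
t = ln(C₀ / C) / k = ln(3.448 / 1.82) / 0.02009
  = ln(1.895) / 0.02009 = 0.6392 / 0.02009 = 31.82 h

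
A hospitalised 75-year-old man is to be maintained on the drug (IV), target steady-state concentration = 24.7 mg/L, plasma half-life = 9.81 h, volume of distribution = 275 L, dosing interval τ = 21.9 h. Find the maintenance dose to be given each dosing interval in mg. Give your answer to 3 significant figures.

k = ln2 / t½ = 0.693147 / 9.81 = 0.07066 h⁻¹
CL = k × Vd = 0.07066 × 275 = 19.43 L/h
At steady state, Dose/τ = Css × CL.
Dose = Css × CL × τ = 24.7 × 19.43 × 21.9 = 10510 mg

10500 mg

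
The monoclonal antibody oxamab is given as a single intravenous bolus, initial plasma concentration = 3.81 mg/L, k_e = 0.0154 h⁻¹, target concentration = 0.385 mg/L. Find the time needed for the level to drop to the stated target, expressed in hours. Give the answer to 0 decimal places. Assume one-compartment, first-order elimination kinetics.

t = ln(C₀ / C) / k = ln(3.810 / 0.385) / 0.01540
  = ln(9.896) / 0.01540 = 2.292 / 0.01540 = 148.8 h

149 h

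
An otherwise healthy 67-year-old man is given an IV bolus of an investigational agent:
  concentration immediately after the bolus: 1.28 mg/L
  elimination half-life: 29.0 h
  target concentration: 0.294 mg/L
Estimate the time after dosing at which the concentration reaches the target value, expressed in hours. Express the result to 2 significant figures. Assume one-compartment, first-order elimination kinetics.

62 h

k = ln2 / t½ = 0.693147 / 29.0 = 0.02390 h⁻¹
t = ln(C₀ / C) / k = ln(1.280 / 0.294) / 0.02390
  = ln(4.354) / 0.02390 = 1.471 / 0.02390 = 61.55 h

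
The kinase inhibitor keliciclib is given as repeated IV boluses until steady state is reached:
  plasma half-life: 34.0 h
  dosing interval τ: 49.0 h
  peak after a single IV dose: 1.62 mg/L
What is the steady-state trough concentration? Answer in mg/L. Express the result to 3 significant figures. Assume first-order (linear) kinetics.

0.944 mg/L

k = ln2 / t½ = 0.693147 / 34.0 = 0.02039 h⁻¹
e^(−kτ) = e^(−0.02039 × 49.0) = 0.3682
Accumulation ratio R = 1 / (1 − e^(−kτ)) = 1 / (1 − 0.3682) = 1.583
Steady-state trough = C₀ × R × e^(−kτ) = 1.62 × 1.583 × 0.3682 = 0.9442 mg/L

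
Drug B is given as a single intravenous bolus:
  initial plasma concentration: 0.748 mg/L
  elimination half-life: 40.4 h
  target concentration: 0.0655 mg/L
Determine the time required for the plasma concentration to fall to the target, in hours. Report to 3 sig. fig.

k = ln2 / t½ = 0.693147 / 40.4 = 0.01716 h⁻¹
t = ln(C₀ / C) / k = ln(0.7480 / 0.0655) / 0.01716
  = ln(11.42) / 0.01716 = 2.435 / 0.01716 = 141.9 h

142 h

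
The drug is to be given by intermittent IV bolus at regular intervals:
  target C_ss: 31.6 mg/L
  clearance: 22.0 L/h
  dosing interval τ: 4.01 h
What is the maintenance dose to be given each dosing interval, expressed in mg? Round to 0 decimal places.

At steady state, Dose/τ = Css × CL.
Dose = Css × CL × τ = 31.6 × 22.00 × 4.01 = 2788 mg

2788 mg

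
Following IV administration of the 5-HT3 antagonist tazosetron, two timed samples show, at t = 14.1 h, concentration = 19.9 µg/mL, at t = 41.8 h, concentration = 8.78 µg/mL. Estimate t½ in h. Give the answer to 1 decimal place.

23.5 h

k = ln(C₁/C₂) / (t₂ − t₁) = ln(19.9/8.78) / (41.8 − 14.1)
  = 0.8182 / 27.70 = 0.02954 h⁻¹
t½ = ln2 / k = 0.693147 / 0.02954 = 23.46 h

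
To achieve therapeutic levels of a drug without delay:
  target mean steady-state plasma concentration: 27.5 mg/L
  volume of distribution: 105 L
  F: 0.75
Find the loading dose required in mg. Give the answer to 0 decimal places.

LD = Css × Vd / F = 27.5 × 105 / 0.75 = 3850 mg

3850 mg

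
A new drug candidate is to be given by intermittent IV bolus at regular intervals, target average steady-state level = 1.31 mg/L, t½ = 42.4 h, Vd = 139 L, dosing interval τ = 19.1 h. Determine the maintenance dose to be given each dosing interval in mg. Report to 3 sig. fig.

56.9 mg

k = ln2 / t½ = 0.693147 / 42.4 = 0.01635 h⁻¹
CL = k × Vd = 0.01635 × 139 = 2.273 L/h
At steady state, Dose/τ = Css × CL.
Dose = Css × CL × τ = 1.31 × 2.273 × 19.1 = 56.87 mg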